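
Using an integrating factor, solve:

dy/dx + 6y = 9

Using integrating factor method:

General solution: y = 3/2 + Ce^(-6x)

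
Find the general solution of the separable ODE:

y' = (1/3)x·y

Separating variables and integrating:
ln|y| = x^2/6 + C

General solution: y = Ce^(x^2/6)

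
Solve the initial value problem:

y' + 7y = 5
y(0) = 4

General solution: y = 5/7 + Ce^(-7x)
Applying y(0) = 4: C = 4 - 5/7 = 23/7
Particular solution: y = 5/7 + (23/7)e^(-7x)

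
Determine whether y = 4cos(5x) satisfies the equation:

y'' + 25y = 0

Verification:
y'' = -100cos(5x)
y'' + 25y = 0 ✓

Yes, it is a solution.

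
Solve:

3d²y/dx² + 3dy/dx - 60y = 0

Characteristic equation: 3r² + 3r - 60 = 0
Divide by 3: r² + r - 20 = 0
Roots: r = 4, -5 (distinct real)
General solution: y = C₁e^(4x) + C₂e^(-5x)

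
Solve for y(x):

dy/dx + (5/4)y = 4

Using integrating factor method:

General solution: y = 16/5 + Ce^(-5x/4)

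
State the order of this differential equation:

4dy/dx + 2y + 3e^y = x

The order is 1 (highest derivative is of order 1).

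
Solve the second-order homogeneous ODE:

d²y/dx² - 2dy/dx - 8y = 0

Characteristic equation: r² - 2r - 8 = 0
Roots: r = 4, -2 (distinct real)
General solution: y = C₁e^(4x) + C₂e^(-2x)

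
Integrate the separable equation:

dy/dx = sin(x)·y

Separating variables and integrating:
ln|y| = -cos(x) + C

General solution: y = Ce^(-cos(x))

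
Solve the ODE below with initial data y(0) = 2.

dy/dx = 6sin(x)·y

General solution: y = Ce^(-6cos(x))
Applying IC y(0) = 2:
Particular solution: y = 2e^(6(1-cos(x)))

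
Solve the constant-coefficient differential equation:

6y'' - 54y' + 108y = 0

Characteristic equation: 6r² - 54r + 108 = 0
Divide by 6: r² - 9r + 18 = 0
Roots: r = 6, 3 (distinct real)
General solution: y = C₁e^(6x) + C₂e^(3x)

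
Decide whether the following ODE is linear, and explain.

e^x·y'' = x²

Linear (y and its derivatives appear to the first power only, no products of y terms)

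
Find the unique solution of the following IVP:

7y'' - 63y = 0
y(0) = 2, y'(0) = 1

General solution: y = C₁e^(3x) + C₂e^(-3x)
Applying ICs: C₁ = 7/6, C₂ = 5/6
Particular solution: y = (7/6)e^(3x) + (5/6)e^(-3x)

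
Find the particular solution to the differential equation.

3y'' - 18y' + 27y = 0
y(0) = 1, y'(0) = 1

General solution: y = (C₁ + C₂x)e^(3x)
Repeated root r = 3
Applying ICs: C₁ = 1, C₂ = -2
Particular solution: y = (1 - 2x)e^(3x)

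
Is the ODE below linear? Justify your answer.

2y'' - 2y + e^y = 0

No. Nonlinear (e^y is nonlinear in y)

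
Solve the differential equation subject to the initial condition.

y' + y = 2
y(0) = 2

General solution: y = 2 + Ce^(-x)
Applying y(0) = 2: C = 2 - 2 = 0
Particular solution: y = 2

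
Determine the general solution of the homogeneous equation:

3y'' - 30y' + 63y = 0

Characteristic equation: 3r² - 30r + 63 = 0
Divide by 3: r² - 10r + 21 = 0
Roots: r = 3, 7 (distinct real)
General solution: y = C₁e^(3x) + C₂e^(7x)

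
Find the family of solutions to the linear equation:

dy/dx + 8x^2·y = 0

Using integrating factor method:

General solution: y = Ce^(-8x^3/3)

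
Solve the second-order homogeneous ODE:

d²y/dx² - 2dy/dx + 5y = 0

Characteristic equation: r² - 2r + 5 = 0
Roots: r = 1 ± 2i (complex conjugates)
General solution: y = e^x(C₁cos(2x) + C₂sin(2x))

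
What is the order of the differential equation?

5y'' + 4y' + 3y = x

The order is 2 (highest derivative is of order 2).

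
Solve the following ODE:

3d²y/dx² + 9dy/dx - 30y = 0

Characteristic equation: 3r² + 9r - 30 = 0
Divide by 3: r² + 3r - 10 = 0
Roots: r = 2, -5 (distinct real)
General solution: y = C₁e^(2x) + C₂e^(-5x)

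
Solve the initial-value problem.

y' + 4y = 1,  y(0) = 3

General solution: y = 1/4 + Ce^(-4x)
Applying y(0) = 3: C = 3 - 1/4 = 11/4
Particular solution: y = 1/4 + (11/4)e^(-4x)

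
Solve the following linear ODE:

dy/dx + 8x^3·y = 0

Using integrating factor method:

General solution: y = Ce^(-2x^4)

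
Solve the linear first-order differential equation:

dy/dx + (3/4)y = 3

Using integrating factor method:

General solution: y = 4 + Ce^(-3x/4)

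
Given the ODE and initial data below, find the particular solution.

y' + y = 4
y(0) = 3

General solution: y = 4 + Ce^(-x)
Applying y(0) = 3: C = 3 - 4 = -1
Particular solution: y = 4 - e^(-x)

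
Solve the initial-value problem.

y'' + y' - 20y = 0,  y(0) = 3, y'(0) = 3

General solution: y = C₁e^(4x) + C₂e^(-5x)
Applying ICs: C₁ = 2, C₂ = 1
Particular solution: y = 2e^(4x) + e^(-5x)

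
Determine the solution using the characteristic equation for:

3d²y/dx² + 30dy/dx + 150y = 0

Characteristic equation: 3r² + 30r + 150 = 0
Divide by 3: r² + 10r + 50 = 0
Roots: r = -5 ± 5i (complex conjugates)
General solution: y = e^(-5x)(C₁cos(5x) + C₂sin(5x))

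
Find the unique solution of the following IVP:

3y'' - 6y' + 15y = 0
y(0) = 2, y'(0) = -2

General solution: y = e^x(C₁cos(2x) + C₂sin(2x))
Complex roots r = 1 ± 2i
Applying ICs: C₁ = 2, C₂ = -2
Particular solution: y = e^x(2cos(2x) - 2sin(2x))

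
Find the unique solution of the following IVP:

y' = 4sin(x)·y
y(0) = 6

General solution: y = Ce^(-4cos(x))
Applying IC y(0) = 6:
Particular solution: y = 6e^(4(1-cos(x)))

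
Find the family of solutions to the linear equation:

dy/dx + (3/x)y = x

Using integrating factor method:

General solution: y = (1/5)x^2 + Cx^(-3)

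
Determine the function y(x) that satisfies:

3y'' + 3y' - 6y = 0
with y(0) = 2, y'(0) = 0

General solution: y = C₁e^x + C₂e^(-2x)
Applying ICs: C₁ = 4/3, C₂ = 2/3
Particular solution: y = (4/3)e^x + (2/3)e^(-2x)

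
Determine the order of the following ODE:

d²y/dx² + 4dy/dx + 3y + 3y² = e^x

The order is 2 (highest derivative is of order 2).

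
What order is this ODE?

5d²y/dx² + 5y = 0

The order is 2 (highest derivative is of order 2).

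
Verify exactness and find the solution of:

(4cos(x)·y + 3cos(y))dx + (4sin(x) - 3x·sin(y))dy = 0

Verify exactness: ∂M/∂y = ∂N/∂x ✓
Find F(x,y) such that ∂F/∂x = M, ∂F/∂y = N
Solution: 4sin(x)·y + 3x·cos(y) = C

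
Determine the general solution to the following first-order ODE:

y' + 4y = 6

Using integrating factor method:

General solution: y = 3/2 + Ce^(-4x)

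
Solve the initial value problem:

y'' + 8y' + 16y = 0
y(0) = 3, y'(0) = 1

General solution: y = (C₁ + C₂x)e^(-4x)
Repeated root r = -4
Applying ICs: C₁ = 3, C₂ = 13
Particular solution: y = (3 + 13x)e^(-4x)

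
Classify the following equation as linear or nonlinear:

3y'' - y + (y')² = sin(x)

Nonlinear ((y')² term)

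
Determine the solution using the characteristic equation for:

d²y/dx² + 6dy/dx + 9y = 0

Characteristic equation: r² + 6r + 9 = 0
Factored: (r + 3)² = 0
Repeated root: r = -3
General solution: y = (C₁ + C₂x)e^(-3x)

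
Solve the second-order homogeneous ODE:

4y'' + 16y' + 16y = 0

Characteristic equation: 4r² + 16r + 16 = 0
Divide by 4: r² + 4r + 4 = 0
Factored: (r + 2)² = 0
Repeated root: r = -2
General solution: y = (C₁ + C₂x)e^(-2x)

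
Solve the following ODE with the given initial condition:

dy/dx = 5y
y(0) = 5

General solution: y = Ce^(5x)
Applying IC y(0) = 5:
Particular solution: y = 5e^(5x)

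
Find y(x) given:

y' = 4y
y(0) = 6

General solution: y = Ce^(4x)
Applying IC y(0) = 6:
Particular solution: y = 6e^(4x)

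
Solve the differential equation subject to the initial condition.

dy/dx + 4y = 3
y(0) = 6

General solution: y = 3/4 + Ce^(-4x)
Applying y(0) = 6: C = 6 - 3/4 = 21/4
Particular solution: y = 3/4 + (21/4)e^(-4x)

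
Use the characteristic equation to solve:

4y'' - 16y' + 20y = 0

Characteristic equation: 4r² - 16r + 20 = 0
Divide by 4: r² - 4r + 5 = 0
Roots: r = 2 ± i (complex conjugates)
General solution: y = e^(2x)(C₁cos(x) + C₂sin(x))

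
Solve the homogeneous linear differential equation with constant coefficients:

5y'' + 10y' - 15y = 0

Characteristic equation: 5r² + 10r - 15 = 0
Divide by 5: r² + 2r - 3 = 0
Roots: r = 1, -3 (distinct real)
General solution: y = C₁e^x + C₂e^(-3x)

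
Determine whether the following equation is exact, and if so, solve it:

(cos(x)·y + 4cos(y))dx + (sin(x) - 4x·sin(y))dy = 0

Verify exactness: ∂M/∂y = ∂N/∂x ✓
Find F(x,y) such that ∂F/∂x = M, ∂F/∂y = N
Solution: sin(x)·y + 4x·cos(y) = C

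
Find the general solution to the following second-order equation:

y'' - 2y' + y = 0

Characteristic equation: r² - 2r + 1 = 0
Factored: (r - 1)² = 0
Repeated root: r = 1
General solution: y = (C₁ + C₂x)e^x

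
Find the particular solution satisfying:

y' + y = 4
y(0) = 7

General solution: y = 4 + Ce^(-x)
Applying y(0) = 7: C = 7 - 4 = 3
Particular solution: y = 4 + 3e^(-x)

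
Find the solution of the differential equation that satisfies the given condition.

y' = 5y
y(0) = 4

General solution: y = Ce^(5x)
Applying IC y(0) = 4:
Particular solution: y = 4e^(5x)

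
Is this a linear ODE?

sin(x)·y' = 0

Yes. Linear (y and its derivatives appear to the first power only, no products of y terms)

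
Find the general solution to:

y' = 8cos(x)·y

Separating variables and integrating:
ln|y| = 8sin(x) + C

General solution: y = Ce^(8sin(x))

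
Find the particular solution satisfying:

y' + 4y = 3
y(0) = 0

General solution: y = 3/4 + Ce^(-4x)
Applying y(0) = 0: C = 0 - 3/4 = -3/4
Particular solution: y = 3/4 - (3/4)e^(-4x)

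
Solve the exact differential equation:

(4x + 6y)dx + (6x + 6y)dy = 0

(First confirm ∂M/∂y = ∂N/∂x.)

Verify exactness: ∂M/∂y = ∂N/∂x ✓
Find F(x,y) such that ∂F/∂x = M, ∂F/∂y = N
Solution: 2x² + 6xy + 3y² = C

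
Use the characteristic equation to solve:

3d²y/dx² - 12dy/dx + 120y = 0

Characteristic equation: 3r² - 12r + 120 = 0
Divide by 3: r² - 4r + 40 = 0
Roots: r = 2 ± 6i (complex conjugates)
General solution: y = e^(2x)(C₁cos(6x) + C₂sin(6x))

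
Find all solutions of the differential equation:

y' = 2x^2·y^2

Separating variables and integrating:
-1/y = 2x^3/3 + C

General solution: y^-1 = (-2/3)x^3 + C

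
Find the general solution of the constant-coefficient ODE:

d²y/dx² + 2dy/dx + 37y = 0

Characteristic equation: r² + 2r + 37 = 0
Roots: r = -1 ± 6i (complex conjugates)
General solution: y = e^(-x)(C₁cos(6x) + C₂sin(6x))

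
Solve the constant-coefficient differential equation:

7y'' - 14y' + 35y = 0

Characteristic equation: 7r² - 14r + 35 = 0
Divide by 7: r² - 2r + 5 = 0
Roots: r = 1 ± 2i (complex conjugates)
General solution: y = e^x(C₁cos(2x) + C₂sin(2x))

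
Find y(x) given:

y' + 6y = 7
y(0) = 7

General solution: y = 7/6 + Ce^(-6x)
Applying y(0) = 7: C = 7 - 7/6 = 35/6
Particular solution: y = 7/6 + (35/6)e^(-6x)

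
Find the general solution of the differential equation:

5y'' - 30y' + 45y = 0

Characteristic equation: 5r² - 30r + 45 = 0
Divide by 5: r² - 6r + 9 = 0
Factored: (r - 3)² = 0
Repeated root: r = 3
General solution: y = (C₁ + C₂x)e^(3x)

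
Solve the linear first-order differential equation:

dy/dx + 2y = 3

Using integrating factor method:

General solution: y = 3/2 + Ce^(-2x)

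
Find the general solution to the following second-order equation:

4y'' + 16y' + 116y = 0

Characteristic equation: 4r² + 16r + 116 = 0
Divide by 4: r² + 4r + 29 = 0
Roots: r = -2 ± 5i (complex conjugates)
General solution: y = e^(-2x)(C₁cos(5x) + C₂sin(5x))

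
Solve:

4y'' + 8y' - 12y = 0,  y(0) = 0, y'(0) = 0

General solution: y = C₁e^x + C₂e^(-3x)
Applying ICs: C₁ = 0, C₂ = 0
Particular solution: y = 0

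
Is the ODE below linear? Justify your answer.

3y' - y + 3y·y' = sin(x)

No. Nonlinear (product y·y')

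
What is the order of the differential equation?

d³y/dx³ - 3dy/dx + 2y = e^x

The order is 3 (highest derivative is of order 3).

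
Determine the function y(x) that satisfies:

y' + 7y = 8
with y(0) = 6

General solution: y = 8/7 + Ce^(-7x)
Applying y(0) = 6: C = 6 - 8/7 = 34/7
Particular solution: y = 8/7 + (34/7)e^(-7x)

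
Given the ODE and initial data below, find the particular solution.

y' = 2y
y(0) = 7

General solution: y = Ce^(2x)
Applying IC y(0) = 7:
Particular solution: y = 7e^(2x)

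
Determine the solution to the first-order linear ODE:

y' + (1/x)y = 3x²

Using integrating factor method:

General solution: y = (3/4)x^3 + C/x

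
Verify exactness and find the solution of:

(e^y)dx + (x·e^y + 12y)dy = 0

Verify exactness: ∂M/∂y = ∂N/∂x ✓
Find F(x,y) such that ∂F/∂x = M, ∂F/∂y = N
Solution: x·e^y + 6y² = C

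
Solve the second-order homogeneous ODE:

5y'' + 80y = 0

Characteristic equation: 5r² + 80 = 0
Divide by 5: r² + 16 = 0
Roots: r = ±4i (complex conjugates)
General solution: y = C₁cos(4x) + C₂sin(4x)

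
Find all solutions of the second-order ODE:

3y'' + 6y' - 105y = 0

Characteristic equation: 3r² + 6r - 105 = 0
Divide by 3: r² + 2r - 35 = 0
Roots: r = 5, -7 (distinct real)
General solution: y = C₁e^(5x) + C₂e^(-7x)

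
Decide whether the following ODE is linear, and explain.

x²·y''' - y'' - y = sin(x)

Linear (y and its derivatives appear to the first power only, no products of y terms)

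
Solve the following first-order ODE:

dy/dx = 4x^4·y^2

Separating variables and integrating:
-1/y = 4x^5/5 + C

General solution: y^-1 = (-4/5)x^5 + C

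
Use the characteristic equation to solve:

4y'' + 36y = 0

Characteristic equation: 4r² + 36 = 0
Divide by 4: r² + 9 = 0
Roots: r = ±3i (complex conjugates)
General solution: y = C₁cos(3x) + C₂sin(3x)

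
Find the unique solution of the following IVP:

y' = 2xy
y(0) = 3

General solution: y = Ce^(x²)
Applying IC y(0) = 3:
Particular solution: y = 3e^(x²)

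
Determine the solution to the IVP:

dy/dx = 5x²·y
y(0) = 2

General solution: y = Ce^(5x³/3)
Applying IC y(0) = 2:
Particular solution: y = 2e^(5x³/3)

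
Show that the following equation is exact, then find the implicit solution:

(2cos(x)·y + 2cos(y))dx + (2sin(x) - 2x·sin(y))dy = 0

Verify exactness: ∂M/∂y = ∂N/∂x ✓
Find F(x,y) such that ∂F/∂x = M, ∂F/∂y = N
Solution: 2sin(x)·y + 2x·cos(y) = C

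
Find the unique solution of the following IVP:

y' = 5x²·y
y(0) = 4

General solution: y = Ce^(5x³/3)
Applying IC y(0) = 4:
Particular solution: y = 4e^(5x³/3)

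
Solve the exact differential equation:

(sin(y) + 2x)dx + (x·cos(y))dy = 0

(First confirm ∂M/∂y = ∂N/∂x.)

Verify exactness: ∂M/∂y = ∂N/∂x ✓
Find F(x,y) such that ∂F/∂x = M, ∂F/∂y = N
Solution: x·sin(y) + x² = C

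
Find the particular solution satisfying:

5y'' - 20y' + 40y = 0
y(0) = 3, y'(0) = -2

General solution: y = e^(2x)(C₁cos(2x) + C₂sin(2x))
Complex roots r = 2 ± 2i
Applying ICs: C₁ = 3, C₂ = -4
Particular solution: y = e^(2x)(3cos(2x) - 4sin(2x))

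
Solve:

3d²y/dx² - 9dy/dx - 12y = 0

Characteristic equation: 3r² - 9r - 12 = 0
Divide by 3: r² - 3r - 4 = 0
Roots: r = 4, -1 (distinct real)
General solution: y = C₁e^(4x) + C₂e^(-x)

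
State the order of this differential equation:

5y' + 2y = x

The order is 1 (highest derivative is of order 1).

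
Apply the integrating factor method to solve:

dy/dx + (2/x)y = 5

Using integrating factor method:

General solution: y = (5/3)x + Cx^(-2)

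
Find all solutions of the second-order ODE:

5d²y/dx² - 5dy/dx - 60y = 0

Characteristic equation: 5r² - 5r - 60 = 0
Divide by 5: r² - r - 12 = 0
Roots: r = 4, -3 (distinct real)
General solution: y = C₁e^(4x) + C₂e^(-3x)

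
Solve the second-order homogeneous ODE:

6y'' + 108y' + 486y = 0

Characteristic equation: 6r² + 108r + 486 = 0
Divide by 6: r² + 18r + 81 = 0
Factored: (r + 9)² = 0
Repeated root: r = -9
General solution: y = (C₁ + C₂x)e^(-9x)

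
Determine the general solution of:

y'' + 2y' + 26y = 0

Characteristic equation: r² + 2r + 26 = 0
Roots: r = -1 ± 5i (complex conjugates)
General solution: y = e^(-x)(C₁cos(5x) + C₂sin(5x))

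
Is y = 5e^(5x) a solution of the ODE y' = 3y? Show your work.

Verification:
y = 5e^(5x)
y' = 25e^(5x)
But 3y = 15e^(5x)
y' ≠ 3y — the derivative does not match

No, it is not a solution.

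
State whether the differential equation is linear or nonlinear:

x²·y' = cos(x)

Linear (y and its derivatives appear to the first power only, no products of y terms)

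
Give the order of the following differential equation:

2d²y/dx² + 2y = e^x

The order is 2 (highest derivative is of order 2).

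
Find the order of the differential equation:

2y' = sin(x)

The order is 1 (highest derivative is of order 1).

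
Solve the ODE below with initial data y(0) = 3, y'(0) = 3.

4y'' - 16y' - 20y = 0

General solution: y = C₁e^(5x) + C₂e^(-x)
Applying ICs: C₁ = 1, C₂ = 2
Particular solution: y = e^(5x) + 2e^(-x)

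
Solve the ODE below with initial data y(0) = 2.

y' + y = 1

General solution: y = 1 + Ce^(-x)
Applying y(0) = 2: C = 2 - 1 = 1
Particular solution: y = 1 + e^(-x)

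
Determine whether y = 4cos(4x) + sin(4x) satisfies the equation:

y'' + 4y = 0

Verification:
y'' = -64cos(4x) - 16sin(4x)
y'' + 4y ≠ 0 (frequency mismatch: got 16 instead of 4)

No, it is not a solution.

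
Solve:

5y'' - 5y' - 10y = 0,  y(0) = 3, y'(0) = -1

General solution: y = C₁e^(2x) + C₂e^(-x)
Applying ICs: C₁ = 2/3, C₂ = 7/3
Particular solution: y = (2/3)e^(2x) + (7/3)e^(-x)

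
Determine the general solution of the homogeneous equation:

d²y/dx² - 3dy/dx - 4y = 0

Characteristic equation: r² - 3r - 4 = 0
Roots: r = 4, -1 (distinct real)
General solution: y = C₁e^(4x) + C₂e^(-x)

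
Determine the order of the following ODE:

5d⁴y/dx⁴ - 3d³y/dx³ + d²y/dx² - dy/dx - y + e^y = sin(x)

The order is 4 (highest derivative is of order 4).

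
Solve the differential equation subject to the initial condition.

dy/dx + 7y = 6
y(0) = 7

General solution: y = 6/7 + Ce^(-7x)
Applying y(0) = 7: C = 7 - 6/7 = 43/7
Particular solution: y = 6/7 + (43/7)e^(-7x)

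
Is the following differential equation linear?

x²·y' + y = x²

Yes. Linear (y and its derivatives appear to the first power only, no products of y terms)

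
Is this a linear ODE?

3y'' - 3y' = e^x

Yes. Linear (y and its derivatives appear to the first power only, no products of y terms)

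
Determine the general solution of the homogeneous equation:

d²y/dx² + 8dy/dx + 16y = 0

Characteristic equation: r² + 8r + 16 = 0
Factored: (r + 4)² = 0
Repeated root: r = -4
General solution: y = (C₁ + C₂x)e^(-4x)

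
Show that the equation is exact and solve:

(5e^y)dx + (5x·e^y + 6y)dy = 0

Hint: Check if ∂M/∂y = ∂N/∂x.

Verify exactness: ∂M/∂y = ∂N/∂x ✓
Find F(x,y) such that ∂F/∂x = M, ∂F/∂y = N
Solution: 5x·e^y + 3y² = C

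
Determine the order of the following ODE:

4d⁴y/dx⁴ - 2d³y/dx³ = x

The order is 4 (highest derivative is of order 4).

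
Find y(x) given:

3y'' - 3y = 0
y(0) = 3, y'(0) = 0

General solution: y = C₁e^x + C₂e^(-x)
Applying ICs: C₁ = 3/2, C₂ = 3/2
Particular solution: y = (3/2)e^x + (3/2)e^(-x)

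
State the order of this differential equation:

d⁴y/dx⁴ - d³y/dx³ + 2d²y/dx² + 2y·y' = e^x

The order is 4 (highest derivative is of order 4).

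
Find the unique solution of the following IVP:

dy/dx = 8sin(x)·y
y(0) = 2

General solution: y = Ce^(-8cos(x))
Applying IC y(0) = 2:
Particular solution: y = 2e^(8(1-cos(x)))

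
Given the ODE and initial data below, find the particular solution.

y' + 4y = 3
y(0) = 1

General solution: y = 3/4 + Ce^(-4x)
Applying y(0) = 1: C = 1 - 3/4 = 1/4
Particular solution: y = 3/4 + (1/4)e^(-4x)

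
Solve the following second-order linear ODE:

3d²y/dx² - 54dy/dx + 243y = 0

Characteristic equation: 3r² - 54r + 243 = 0
Divide by 3: r² - 18r + 81 = 0
Factored: (r - 9)² = 0
Repeated root: r = 9
General solution: y = (C₁ + C₂x)e^(9x)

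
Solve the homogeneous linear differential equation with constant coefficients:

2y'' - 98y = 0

Characteristic equation: 2r² - 98 = 0
Divide by 2: r² - 49 = 0
Roots: r = 7, -7 (distinct real)
General solution: y = C₁e^(7x) + C₂e^(-7x)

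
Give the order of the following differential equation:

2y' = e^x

The order is 1 (highest derivative is of order 1).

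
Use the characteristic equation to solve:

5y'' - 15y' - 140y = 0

Characteristic equation: 5r² - 15r - 140 = 0
Divide by 5: r² - 3r - 28 = 0
Roots: r = 7, -4 (distinct real)
General solution: y = C₁e^(7x) + C₂e^(-4x)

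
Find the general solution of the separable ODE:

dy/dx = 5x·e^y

Separating variables and integrating:
-e^(-y) = 5x²/2 + C

General solution: y = -ln(C - 5x²/2)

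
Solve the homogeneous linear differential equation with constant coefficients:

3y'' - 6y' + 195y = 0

Characteristic equation: 3r² - 6r + 195 = 0
Divide by 3: r² - 2r + 65 = 0
Roots: r = 1 ± 8i (complex conjugates)
General solution: y = e^x(C₁cos(8x) + C₂sin(8x))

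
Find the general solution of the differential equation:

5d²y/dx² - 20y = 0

Characteristic equation: 5r² - 20 = 0
Divide by 5: r² - 4 = 0
Roots: r = 2, -2 (distinct real)
General solution: y = C₁e^(2x) + C₂e^(-2x)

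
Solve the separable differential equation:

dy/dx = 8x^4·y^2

Separating variables and integrating:
-1/y = 8x^5/5 + C

General solution: y^-1 = (-8/5)x^5 + C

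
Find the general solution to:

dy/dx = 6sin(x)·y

Separating variables and integrating:
ln|y| = -6cos(x) + C

General solution: y = Ce^(-6cos(x))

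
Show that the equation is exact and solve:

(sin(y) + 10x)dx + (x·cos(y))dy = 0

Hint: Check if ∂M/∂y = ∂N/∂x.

Verify exactness: ∂M/∂y = ∂N/∂x ✓
Find F(x,y) such that ∂F/∂x = M, ∂F/∂y = N
Solution: x·sin(y) + 5x² = C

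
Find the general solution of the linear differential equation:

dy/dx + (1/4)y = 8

Using integrating factor method:

General solution: y = 32 + Ce^(-x/4)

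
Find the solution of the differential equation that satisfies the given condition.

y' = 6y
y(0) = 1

General solution: y = Ce^(6x)
Applying IC y(0) = 1:
Particular solution: y = e^(6x)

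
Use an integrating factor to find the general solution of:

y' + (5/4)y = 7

Using integrating factor method:

General solution: y = 28/5 + Ce^(-5x/4)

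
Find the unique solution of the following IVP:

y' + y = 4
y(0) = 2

General solution: y = 4 + Ce^(-x)
Applying y(0) = 2: C = 2 - 4 = -2
Particular solution: y = 4 - 2e^(-x)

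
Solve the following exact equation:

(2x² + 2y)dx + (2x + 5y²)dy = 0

Verify exactness: ∂M/∂y = ∂N/∂x ✓
Find F(x,y) such that ∂F/∂x = M, ∂F/∂y = N
Solution: 2x³/3 + 2xy + 5y³/3 = C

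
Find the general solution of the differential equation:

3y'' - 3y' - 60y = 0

Characteristic equation: 3r² - 3r - 60 = 0
Divide by 3: r² - r - 20 = 0
Roots: r = 5, -4 (distinct real)
General solution: y = C₁e^(5x) + C₂e^(-4x)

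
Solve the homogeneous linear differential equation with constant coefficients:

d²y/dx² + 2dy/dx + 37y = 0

Characteristic equation: r² + 2r + 37 = 0
Roots: r = -1 ± 6i (complex conjugates)
General solution: y = e^(-x)(C₁cos(6x) + C₂sin(6x))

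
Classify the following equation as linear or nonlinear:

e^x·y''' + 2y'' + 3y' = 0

Linear (y and its derivatives appear to the first power only, no products of y terms)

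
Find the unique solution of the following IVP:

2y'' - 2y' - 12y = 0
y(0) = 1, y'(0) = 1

General solution: y = C₁e^(3x) + C₂e^(-2x)
Applying ICs: C₁ = 3/5, C₂ = 2/5
Particular solution: y = (3/5)e^(3x) + (2/5)e^(-2x)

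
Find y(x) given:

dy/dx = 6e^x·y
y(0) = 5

General solution: y = Ce^(6e^x)
Applying IC y(0) = 5:
Particular solution: y = 5e^(6(e^x - 1))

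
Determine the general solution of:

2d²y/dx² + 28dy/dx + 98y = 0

Characteristic equation: 2r² + 28r + 98 = 0
Divide by 2: r² + 14r + 49 = 0
Factored: (r + 7)² = 0
Repeated root: r = -7
General solution: y = (C₁ + C₂x)e^(-7x)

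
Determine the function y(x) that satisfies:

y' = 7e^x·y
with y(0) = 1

General solution: y = Ce^(7e^x)
Applying IC y(0) = 1:
Particular solution: y = e^(7(e^x - 1))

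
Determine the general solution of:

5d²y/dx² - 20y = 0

Characteristic equation: 5r² - 20 = 0
Divide by 5: r² - 4 = 0
Roots: r = 2, -2 (distinct real)
General solution: y = C₁e^(2x) + C₂e^(-2x)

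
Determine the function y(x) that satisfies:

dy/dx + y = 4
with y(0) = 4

General solution: y = 4 + Ce^(-x)
Applying y(0) = 4: C = 4 - 4 = 0
Particular solution: y = 4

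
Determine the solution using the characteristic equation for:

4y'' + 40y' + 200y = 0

Characteristic equation: 4r² + 40r + 200 = 0
Divide by 4: r² + 10r + 50 = 0
Roots: r = -5 ± 5i (complex conjugates)
General solution: y = e^(-5x)(C₁cos(5x) + C₂sin(5x))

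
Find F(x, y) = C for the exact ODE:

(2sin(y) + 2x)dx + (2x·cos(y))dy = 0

Verify exactness: ∂M/∂y = ∂N/∂x ✓
Find F(x,y) such that ∂F/∂x = M, ∂F/∂y = N
Solution: 2x·sin(y) + x² = C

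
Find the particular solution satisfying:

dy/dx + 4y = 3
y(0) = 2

General solution: y = 3/4 + Ce^(-4x)
Applying y(0) = 2: C = 2 - 3/4 = 5/4
Particular solution: y = 3/4 + (5/4)e^(-4x)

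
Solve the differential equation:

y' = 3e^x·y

Separating variables and integrating:
ln|y| = 3e^x + C

General solution: y = Ce^(3e^x)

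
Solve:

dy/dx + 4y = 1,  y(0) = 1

General solution: y = 1/4 + Ce^(-4x)
Applying y(0) = 1: C = 1 - 1/4 = 3/4
Particular solution: y = 1/4 + (3/4)e^(-4x)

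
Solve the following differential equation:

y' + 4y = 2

Using integrating factor method:

General solution: y = 1/2 + Ce^(-4x)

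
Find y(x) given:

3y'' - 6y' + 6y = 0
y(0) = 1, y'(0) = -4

General solution: y = e^x(C₁cos(x) + C₂sin(x))
Complex roots r = 1 ± i
Applying ICs: C₁ = 1, C₂ = -5
Particular solution: y = e^x(cos(x) - 5sin(x))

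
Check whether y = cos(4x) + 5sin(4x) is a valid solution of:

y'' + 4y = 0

Verification:
y'' = -16cos(4x) - 80sin(4x)
y'' + 4y ≠ 0 (frequency mismatch: got 16 instead of 4)

No, it is not a solution.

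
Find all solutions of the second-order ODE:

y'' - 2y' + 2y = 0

Characteristic equation: r² - 2r + 2 = 0
Roots: r = 1 ± i (complex conjugates)
General solution: y = e^x(C₁cos(x) + C₂sin(x))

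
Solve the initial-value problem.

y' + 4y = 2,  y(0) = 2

General solution: y = 1/2 + Ce^(-4x)
Applying y(0) = 2: C = 2 - 1/2 = 3/2
Particular solution: y = 1/2 + (3/2)e^(-4x)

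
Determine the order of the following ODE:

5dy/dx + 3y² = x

The order is 1 (highest derivative is of order 1).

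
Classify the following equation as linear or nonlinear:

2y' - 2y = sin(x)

Linear (y and its derivatives appear to the first power only, no products of y terms)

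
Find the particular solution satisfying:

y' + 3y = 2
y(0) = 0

General solution: y = 2/3 + Ce^(-3x)
Applying y(0) = 0: C = 0 - 2/3 = -2/3
Particular solution: y = 2/3 - (2/3)e^(-3x)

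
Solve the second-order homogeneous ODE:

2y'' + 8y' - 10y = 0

Characteristic equation: 2r² + 8r - 10 = 0
Divide by 2: r² + 4r - 5 = 0
Roots: r = 1, -5 (distinct real)
General solution: y = C₁e^x + C₂e^(-5x)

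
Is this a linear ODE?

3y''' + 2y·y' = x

No. Nonlinear (product y·y')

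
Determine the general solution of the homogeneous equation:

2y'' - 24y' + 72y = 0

Characteristic equation: 2r² - 24r + 72 = 0
Divide by 2: r² - 12r + 36 = 0
Factored: (r - 6)² = 0
Repeated root: r = 6
General solution: y = (C₁ + C₂x)e^(6x)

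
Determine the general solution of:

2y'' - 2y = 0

Characteristic equation: 2r² - 2 = 0
Divide by 2: r² - 1 = 0
Roots: r = 1, -1 (distinct real)
General solution: y = C₁e^x + C₂e^(-x)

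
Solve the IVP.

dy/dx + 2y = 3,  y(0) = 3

General solution: y = 3/2 + Ce^(-2x)
Applying y(0) = 3: C = 3 - 3/2 = 3/2
Particular solution: y = 3/2 + (3/2)e^(-2x)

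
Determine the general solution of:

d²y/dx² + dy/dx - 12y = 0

Characteristic equation: r² + r - 12 = 0
Roots: r = 3, -4 (distinct real)
General solution: y = C₁e^(3x) + C₂e^(-4x)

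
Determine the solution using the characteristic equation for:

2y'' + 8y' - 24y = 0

Characteristic equation: 2r² + 8r - 24 = 0
Divide by 2: r² + 4r - 12 = 0
Roots: r = 2, -6 (distinct real)
General solution: y = C₁e^(2x) + C₂e^(-6x)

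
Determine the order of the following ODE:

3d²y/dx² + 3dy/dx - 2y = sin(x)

The order is 2 (highest derivative is of order 2).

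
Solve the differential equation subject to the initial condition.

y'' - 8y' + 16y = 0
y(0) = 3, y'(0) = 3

General solution: y = (C₁ + C₂x)e^(4x)
Repeated root r = 4
Applying ICs: C₁ = 3, C₂ = -9
Particular solution: y = (3 - 9x)e^(4x)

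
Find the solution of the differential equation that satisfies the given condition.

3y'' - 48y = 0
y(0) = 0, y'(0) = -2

General solution: y = C₁e^(4x) + C₂e^(-4x)
Applying ICs: C₁ = -1/4, C₂ = 1/4
Particular solution: y = -(1/4)e^(4x) + (1/4)e^(-4x)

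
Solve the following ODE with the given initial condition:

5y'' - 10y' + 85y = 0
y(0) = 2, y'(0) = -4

General solution: y = e^x(C₁cos(4x) + C₂sin(4x))
Complex roots r = 1 ± 4i
Applying ICs: C₁ = 2, C₂ = -3/2
Particular solution: y = e^x(2cos(4x) - (3/2)sin(4x))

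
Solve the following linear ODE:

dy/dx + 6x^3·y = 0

Using integrating factor method:

General solution: y = Ce^(-3x^4/2)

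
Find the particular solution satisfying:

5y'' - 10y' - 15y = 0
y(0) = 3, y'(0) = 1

General solution: y = C₁e^(3x) + C₂e^(-x)
Applying ICs: C₁ = 1, C₂ = 2
Particular solution: y = e^(3x) + 2e^(-x)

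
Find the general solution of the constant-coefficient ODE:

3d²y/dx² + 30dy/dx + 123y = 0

Characteristic equation: 3r² + 30r + 123 = 0
Divide by 3: r² + 10r + 41 = 0
Roots: r = -5 ± 4i (complex conjugates)
General solution: y = e^(-5x)(C₁cos(4x) + C₂sin(4x))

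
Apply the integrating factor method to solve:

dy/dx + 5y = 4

Using integrating factor method:

General solution: y = 4/5 + Ce^(-5x)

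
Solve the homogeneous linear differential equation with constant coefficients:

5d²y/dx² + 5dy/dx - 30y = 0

Characteristic equation: 5r² + 5r - 30 = 0
Divide by 5: r² + r - 6 = 0
Roots: r = 2, -3 (distinct real)
General solution: y = C₁e^(2x) + C₂e^(-3x)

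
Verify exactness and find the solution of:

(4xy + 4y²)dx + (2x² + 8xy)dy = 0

Verify exactness: ∂M/∂y = ∂N/∂x ✓
Find F(x,y) such that ∂F/∂x = M, ∂F/∂y = N
Solution: 2x²y + 4xy² = C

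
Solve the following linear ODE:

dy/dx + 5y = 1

Using integrating factor method:

General solution: y = 1/5 + Ce^(-5x)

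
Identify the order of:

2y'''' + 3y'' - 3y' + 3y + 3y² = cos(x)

The order is 4 (highest derivative is of order 4).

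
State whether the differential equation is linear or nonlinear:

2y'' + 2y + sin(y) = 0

Nonlinear (sin(y) is nonlinear in y)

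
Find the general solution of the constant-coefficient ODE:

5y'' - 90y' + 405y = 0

Characteristic equation: 5r² - 90r + 405 = 0
Divide by 5: r² - 18r + 81 = 0
Factored: (r - 9)² = 0
Repeated root: r = 9
General solution: y = (C₁ + C₂x)e^(9x)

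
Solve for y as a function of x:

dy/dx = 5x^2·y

Separating variables and integrating:
ln|y| = 5x^3/3 + C

General solution: y = Ce^(5x^3/3)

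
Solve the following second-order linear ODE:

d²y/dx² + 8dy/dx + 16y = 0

Characteristic equation: r² + 8r + 16 = 0
Factored: (r + 4)² = 0
Repeated root: r = -4
General solution: y = (C₁ + C₂x)e^(-4x)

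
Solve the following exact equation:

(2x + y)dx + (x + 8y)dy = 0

Verify exactness: ∂M/∂y = ∂N/∂x ✓
Find F(x,y) such that ∂F/∂x = M, ∂F/∂y = N
Solution: x² + xy + 4y² = C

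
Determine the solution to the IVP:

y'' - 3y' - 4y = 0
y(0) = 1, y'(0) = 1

General solution: y = C₁e^(4x) + C₂e^(-x)
Applying ICs: C₁ = 2/5, C₂ = 3/5
Particular solution: y = (2/5)e^(4x) + (3/5)e^(-x)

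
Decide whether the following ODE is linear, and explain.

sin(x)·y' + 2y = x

Linear (y and its derivatives appear to the first power only, no products of y terms)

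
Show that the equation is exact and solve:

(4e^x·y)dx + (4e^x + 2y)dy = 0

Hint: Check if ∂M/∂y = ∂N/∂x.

Verify exactness: ∂M/∂y = ∂N/∂x ✓
Find F(x,y) such that ∂F/∂x = M, ∂F/∂y = N
Solution: 4e^x·y + y² = C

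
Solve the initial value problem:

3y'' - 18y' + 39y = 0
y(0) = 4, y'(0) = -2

General solution: y = e^(3x)(C₁cos(2x) + C₂sin(2x))
Complex roots r = 3 ± 2i
Applying ICs: C₁ = 4, C₂ = -7
Particular solution: y = e^(3x)(4cos(2x) - 7sin(2x))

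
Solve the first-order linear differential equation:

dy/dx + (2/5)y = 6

Using integrating factor method:

General solution: y = 15 + Ce^(-2x/5)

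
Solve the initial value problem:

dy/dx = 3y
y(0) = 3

General solution: y = Ce^(3x)
Applying IC y(0) = 3:
Particular solution: y = 3e^(3x)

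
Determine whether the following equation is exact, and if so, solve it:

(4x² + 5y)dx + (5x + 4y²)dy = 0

Verify exactness: ∂M/∂y = ∂N/∂x ✓
Find F(x,y) such that ∂F/∂x = M, ∂F/∂y = N
Solution: 4x³/3 + 5xy + 4y³/3 = C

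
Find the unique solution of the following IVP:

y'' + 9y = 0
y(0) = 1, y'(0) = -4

General solution: y = C₁cos(3x) + C₂sin(3x)
Complex roots r = ±3i
Applying ICs: C₁ = 1, C₂ = -4/3
Particular solution: y = cos(3x) - (4/3)sin(3x)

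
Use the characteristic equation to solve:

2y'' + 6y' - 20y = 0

Characteristic equation: 2r² + 6r - 20 = 0
Divide by 2: r² + 3r - 10 = 0
Roots: r = 2, -5 (distinct real)
General solution: y = C₁e^(2x) + C₂e^(-5x)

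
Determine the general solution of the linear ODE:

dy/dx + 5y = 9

Using integrating factor method:

General solution: y = 9/5 + Ce^(-5x)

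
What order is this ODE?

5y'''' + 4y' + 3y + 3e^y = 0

The order is 4 (highest derivative is of order 4).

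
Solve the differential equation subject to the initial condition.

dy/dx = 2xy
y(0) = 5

General solution: y = Ce^(x²)
Applying IC y(0) = 5:
Particular solution: y = 5e^(x²)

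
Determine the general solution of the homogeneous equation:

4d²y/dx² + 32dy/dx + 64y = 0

Characteristic equation: 4r² + 32r + 64 = 0
Divide by 4: r² + 8r + 16 = 0
Factored: (r + 4)² = 0
Repeated root: r = -4
General solution: y = (C₁ + C₂x)e^(-4x)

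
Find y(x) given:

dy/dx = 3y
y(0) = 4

General solution: y = Ce^(3x)
Applying IC y(0) = 4:
Particular solution: y = 4e^(3x)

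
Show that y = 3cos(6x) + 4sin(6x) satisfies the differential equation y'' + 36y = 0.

Verification:
y'' = -108cos(6x) - 144sin(6x)
y'' + 36y = 0 ✓

Yes, it is a solution.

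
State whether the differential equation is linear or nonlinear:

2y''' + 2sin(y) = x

Nonlinear (sin(y) is nonlinear in y)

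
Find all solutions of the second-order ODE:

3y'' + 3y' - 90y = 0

Characteristic equation: 3r² + 3r - 90 = 0
Divide by 3: r² + r - 30 = 0
Roots: r = 5, -6 (distinct real)
General solution: y = C₁e^(5x) + C₂e^(-6x)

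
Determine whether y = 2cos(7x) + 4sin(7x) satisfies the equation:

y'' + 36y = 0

Verification:
y'' = -98cos(7x) - 196sin(7x)
y'' + 36y ≠ 0 (frequency mismatch: got 49 instead of 36)

No, it is not a solution.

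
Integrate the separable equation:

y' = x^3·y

Separating variables and integrating:
ln|y| = x^4/4 + C

General solution: y = Ce^(x^4/4)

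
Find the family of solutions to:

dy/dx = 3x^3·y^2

Separating variables and integrating:
-1/y = 3x^4/4 + C

General solution: y^-1 = (-3/4)x^4 + C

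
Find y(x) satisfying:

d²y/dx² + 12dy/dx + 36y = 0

Characteristic equation: r² + 12r + 36 = 0
Factored: (r + 6)² = 0
Repeated root: r = -6
General solution: y = (C₁ + C₂x)e^(-6x)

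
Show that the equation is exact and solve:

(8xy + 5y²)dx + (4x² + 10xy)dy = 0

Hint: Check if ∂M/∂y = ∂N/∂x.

Verify exactness: ∂M/∂y = ∂N/∂x ✓
Find F(x,y) such that ∂F/∂x = M, ∂F/∂y = N
Solution: 4x²y + 5xy² = C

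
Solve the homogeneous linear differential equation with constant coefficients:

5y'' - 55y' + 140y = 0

Characteristic equation: 5r² - 55r + 140 = 0
Divide by 5: r² - 11r + 28 = 0
Roots: r = 7, 4 (distinct real)
General solution: y = C₁e^(7x) + C₂e^(4x)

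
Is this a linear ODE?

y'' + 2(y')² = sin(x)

No. Nonlinear ((y')² term)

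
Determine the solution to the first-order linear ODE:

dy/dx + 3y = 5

Using integrating factor method:

General solution: y = 5/3 + Ce^(-3x)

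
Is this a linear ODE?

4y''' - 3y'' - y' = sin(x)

Yes. Linear (y and its derivatives appear to the first power only, no products of y terms)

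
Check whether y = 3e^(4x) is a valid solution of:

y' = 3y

Verification:
y = 3e^(4x)
y' = 12e^(4x)
But 3y = 9e^(4x)
y' ≠ 3y — the derivative does not match

No, it is not a solution.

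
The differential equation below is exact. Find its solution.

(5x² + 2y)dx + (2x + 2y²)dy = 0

Verify exactness: ∂M/∂y = ∂N/∂x ✓
Find F(x,y) such that ∂F/∂x = M, ∂F/∂y = N
Solution: 5x³/3 + 2xy + 2y³/3 = C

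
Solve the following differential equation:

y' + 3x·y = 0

Using integrating factor method:

General solution: y = Ce^(-3x^2/2)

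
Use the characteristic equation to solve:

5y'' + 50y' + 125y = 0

Characteristic equation: 5r² + 50r + 125 = 0
Divide by 5: r² + 10r + 25 = 0
Factored: (r + 5)² = 0
Repeated root: r = -5
General solution: y = (C₁ + C₂x)e^(-5x)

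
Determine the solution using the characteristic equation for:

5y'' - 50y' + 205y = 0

Characteristic equation: 5r² - 50r + 205 = 0
Divide by 5: r² - 10r + 41 = 0
Roots: r = 5 ± 4i (complex conjugates)
General solution: y = e^(5x)(C₁cos(4x) + C₂sin(4x))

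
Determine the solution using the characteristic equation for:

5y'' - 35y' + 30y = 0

Characteristic equation: 5r² - 35r + 30 = 0
Divide by 5: r² - 7r + 6 = 0
Roots: r = 1, 6 (distinct real)
General solution: y = C₁e^x + C₂e^(6x)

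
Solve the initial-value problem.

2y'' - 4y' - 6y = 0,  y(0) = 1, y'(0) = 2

General solution: y = C₁e^(3x) + C₂e^(-x)
Applying ICs: C₁ = 3/4, C₂ = 1/4
Particular solution: y = (3/4)e^(3x) + (1/4)e^(-x)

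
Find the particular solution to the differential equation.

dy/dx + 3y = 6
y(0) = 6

General solution: y = 2 + Ce^(-3x)
Applying y(0) = 6: C = 6 - 2 = 4
Particular solution: y = 2 + 4e^(-3x)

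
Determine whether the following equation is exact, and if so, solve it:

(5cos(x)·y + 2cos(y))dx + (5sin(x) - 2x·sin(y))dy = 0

Verify exactness: ∂M/∂y = ∂N/∂x ✓
Find F(x,y) such that ∂F/∂x = M, ∂F/∂y = N
Solution: 5sin(x)·y + 2x·cos(y) = C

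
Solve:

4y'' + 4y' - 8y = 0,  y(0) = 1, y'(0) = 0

General solution: y = C₁e^x + C₂e^(-2x)
Applying ICs: C₁ = 2/3, C₂ = 1/3
Particular solution: y = (2/3)e^x + (1/3)e^(-2x)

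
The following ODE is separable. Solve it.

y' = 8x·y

Separating variables and integrating:
ln|y| = 4x^2 + C

General solution: y = Ce^(4x^2)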